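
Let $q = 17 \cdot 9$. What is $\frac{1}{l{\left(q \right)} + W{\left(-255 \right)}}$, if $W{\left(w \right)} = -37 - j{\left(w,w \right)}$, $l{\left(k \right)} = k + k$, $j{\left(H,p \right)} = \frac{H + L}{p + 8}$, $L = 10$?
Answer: $\frac{247}{66198} \approx 0.0037312$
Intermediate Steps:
$j{\left(H,p \right)} = \frac{10 + H}{8 + p}$ ($j{\left(H,p \right)} = \frac{H + 10}{p + 8} = \frac{10 + H}{8 + p}$)
$q = 153$
$l{\left(k \right)} = 2 k$
$W{\left(w \right)} = -37 - \frac{10 + w}{8 + w}$
$\frac{1}{l{\left(q \right)} + W{\left(-255 \right)}} = \frac{1}{2 \cdot 153 + \frac{2 \left(-153 - -4845\right)}{8 - 255}} = \frac{1}{306 + \frac{2 \left(-153 + 4845\right)}{-247}} = \frac{1}{306 + 2 \left(- \frac{1}{247}\right) 4692} = \frac{1}{306 - \frac{9384}{247}} = \frac{1}{\frac{66198}{247}} = \frac{247}{66198}$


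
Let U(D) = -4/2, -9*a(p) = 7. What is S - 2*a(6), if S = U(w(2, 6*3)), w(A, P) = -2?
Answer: -4/9 ≈ -0.44444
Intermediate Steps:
a(p) = -7/9 (a(p) = -⅑*7 = -7/9)
U(D) = -2 (U(D) = -4*½ = -2)
S = -2
S - 2*a(6) = -2 - 2*(-7/9) = -2 + 14/9 = -4/9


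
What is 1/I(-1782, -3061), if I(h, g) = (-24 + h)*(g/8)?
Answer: 4/2764083 ≈ 1.4471e-6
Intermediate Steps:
I(h, g) = g*(-24 + h)/8 (I(h, g) = (-24 + h)*(g*(⅛)) = (-24 + h)*(g/8) = g*(-24 + h)/8)
1/I(-1782, -3061) = 1/((⅛)*(-3061)*(-24 - 1782)) = 1/((⅛)*(-3061)*(-1806)) = 1/(2764083/4) = 4/2764083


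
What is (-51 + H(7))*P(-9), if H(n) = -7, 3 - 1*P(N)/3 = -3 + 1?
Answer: -870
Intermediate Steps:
P(N) = 15 (P(N) = 9 - 3*(-3 + 1) = 9 - 3*(-2) = 9 + 6 = 15)
(-51 + H(7))*P(-9) = (-51 - 7)*15 = -58*15 = -870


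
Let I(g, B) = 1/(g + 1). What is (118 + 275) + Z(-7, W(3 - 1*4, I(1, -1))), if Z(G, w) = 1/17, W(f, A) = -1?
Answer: 6682/17 ≈ 393.06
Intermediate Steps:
I(g, B) = 1/(1 + g)
Z(G, w) = 1/17 (Z(G, w) = 1*(1/17) = 1/17)
(118 + 275) + Z(-7, W(3 - 1*4, I(1, -1))) = (118 + 275) + 1/17 = 393 + 1/17 = 6682/17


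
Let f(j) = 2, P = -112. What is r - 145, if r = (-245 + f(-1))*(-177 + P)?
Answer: 70082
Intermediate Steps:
r = 70227 (r = (-245 + 2)*(-177 - 112) = -243*(-289) = 70227)
r - 145 = 70227 - 145 = 70082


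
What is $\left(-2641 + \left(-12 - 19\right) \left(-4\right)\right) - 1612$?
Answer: $-4129$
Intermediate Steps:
$\left(-2641 + \left(-12 - 19\right) \left(-4\right)\right) - 1612 = \left(-2641 - -124\right) - 1612 = \left(-2641 + 124\right) - 1612 = -2517 - 1612 = -4129$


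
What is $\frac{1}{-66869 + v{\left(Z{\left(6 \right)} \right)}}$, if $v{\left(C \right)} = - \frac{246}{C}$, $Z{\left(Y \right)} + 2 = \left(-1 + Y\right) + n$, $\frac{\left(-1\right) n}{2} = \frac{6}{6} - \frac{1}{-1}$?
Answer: $- \frac{1}{66623} \approx -1.501 \cdot 10^{-5}$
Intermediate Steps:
$n = -4$ ($n = - 2 \left(\frac{6}{6} - \frac{1}{-1}\right) = - 2 \left(6 \cdot \frac{1}{6} - -1\right) = - 2 \left(1 + 1\right) = \left(-2\right) 2 = -4$)
$Z{\left(Y \right)} = -7 + Y$ ($Z{\left(Y \right)} = -2 + \left(\left(-1 + Y\right) - 4\right) = -2 + \left(-5 + Y\right) = -7 + Y$)
$\frac{1}{-66869 + v{\left(Z{\left(6 \right)} \right)}} = \frac{1}{-66869 - \frac{246}{-7 + 6}} = \frac{1}{-66869 - \frac{246}{-1}} = \frac{1}{-66869 - -246} = \frac{1}{-66869 + 246} = \frac{1}{-66623} = - \frac{1}{66623}$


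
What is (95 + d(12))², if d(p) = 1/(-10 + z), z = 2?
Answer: 576081/64 ≈ 9001.3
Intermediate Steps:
d(p) = -⅛ (d(p) = 1/(-10 + 2) = 1/(-8) = -⅛)
(95 + d(12))² = (95 - ⅛)² = (759/8)² = 576081/64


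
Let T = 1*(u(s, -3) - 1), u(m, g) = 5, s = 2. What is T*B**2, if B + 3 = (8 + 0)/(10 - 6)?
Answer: 4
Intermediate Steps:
B = -1 (B = -3 + (8 + 0)/(10 - 6) = -3 + 8/4 = -3 + 8*(1/4) = -3 + 2 = -1)
T = 4 (T = 1*(5 - 1) = 1*4 = 4)
T*B**2 = 4*(-1)**2 = 4*1 = 4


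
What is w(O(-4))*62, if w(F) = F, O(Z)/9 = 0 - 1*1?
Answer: -558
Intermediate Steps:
O(Z) = -9 (O(Z) = 9*(0 - 1*1) = 9*(0 - 1) = 9*(-1) = -9)
w(O(-4))*62 = -9*62 = -558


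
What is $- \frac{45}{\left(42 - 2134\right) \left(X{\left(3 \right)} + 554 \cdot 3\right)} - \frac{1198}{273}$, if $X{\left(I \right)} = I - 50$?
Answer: $- \frac{809505311}{184470468} \approx -4.3883$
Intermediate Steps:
$X{\left(I \right)} = -50 + I$
$- \frac{45}{\left(42 - 2134\right) \left(X{\left(3 \right)} + 554 \cdot 3\right)} - \frac{1198}{273} = - \frac{45}{\left(42 - 2134\right) \left(\left(-50 + 3\right) + 554 \cdot 3\right)} - \frac{1198}{273} = - \frac{45}{\left(-2092\right) \left(-47 + 1662\right)} - \frac{1198}{273} = - \frac{45}{\left(-2092\right) 1615} - \frac{1198}{273} = - \frac{45}{-3378580} - \frac{1198}{273} = \left(-45\right) \left(- \frac{1}{3378580}\right) - \frac{1198}{273} = \frac{9}{675716} - \frac{1198}{273} = - \frac{809505311}{184470468}$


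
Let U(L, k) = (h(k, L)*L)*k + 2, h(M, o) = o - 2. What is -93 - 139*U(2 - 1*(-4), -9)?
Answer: 29653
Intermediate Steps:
h(M, o) = -2 + o
U(L, k) = 2 + L*k*(-2 + L) (U(L, k) = ((-2 + L)*L)*k + 2 = (L*(-2 + L))*k + 2 = L*k*(-2 + L) + 2 = 2 + L*k*(-2 + L))
-93 - 139*U(2 - 1*(-4), -9) = -93 - 139*(2 + (2 - 1*(-4))*(-9)*(-2 + (2 - 1*(-4)))) = -93 - 139*(2 + (2 + 4)*(-9)*(-2 + (2 + 4))) = -93 - 139*(2 + 6*(-9)*(-2 + 6)) = -93 - 139*(2 + 6*(-9)*4) = -93 - 139*(2 - 216) = -93 - 139*(-214) = -93 + 29746 = 29653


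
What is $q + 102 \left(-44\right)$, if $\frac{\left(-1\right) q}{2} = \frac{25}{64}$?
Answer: $- \frac{143641}{32} \approx -4488.8$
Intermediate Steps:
$q = - \frac{25}{32}$ ($q = - 2 \cdot \frac{25}{64} = - 2 \cdot 25 \cdot \frac{1}{64} = \left(-2\right) \frac{25}{64} = - \frac{25}{32} \approx -0.78125$)
$q + 102 \left(-44\right) = - \frac{25}{32} + 102 \left(-44\right) = - \frac{25}{32} - 4488 = - \frac{143641}{32}$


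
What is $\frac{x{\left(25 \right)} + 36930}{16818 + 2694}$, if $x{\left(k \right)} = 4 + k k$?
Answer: $\frac{37559}{19512} \approx 1.9249$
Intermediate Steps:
$x{\left(k \right)} = 4 + k^{2}$
$\frac{x{\left(25 \right)} + 36930}{16818 + 2694} = \frac{\left(4 + 25^{2}\right) + 36930}{16818 + 2694} = \frac{\left(4 + 625\right) + 36930}{19512} = \left(629 + 36930\right) \frac{1}{19512} = 37559 \cdot \frac{1}{19512} = \frac{37559}{19512}$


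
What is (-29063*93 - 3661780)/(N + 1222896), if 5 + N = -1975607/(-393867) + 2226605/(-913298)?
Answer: -2289474851347034874/439896762812481457 ≈ -5.2046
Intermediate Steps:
N = -871258026479/359717943366 (N = -5 + (-1975607/(-393867) + 2226605/(-913298)) = -5 + (-1975607*(-1/393867) + 2226605*(-1/913298)) = -5 + (1975607/393867 - 2226605/913298) = -5 + 927331690351/359717943366 = -871258026479/359717943366 ≈ -2.4221)
(-29063*93 - 3661780)/(N + 1222896) = (-29063*93 - 3661780)/(-871258026479/359717943366 + 1222896) = (-2702859 - 3661780)/(439896762812481457/359717943366) = -6364639*359717943366/439896762812481457 = -2289474851347034874/439896762812481457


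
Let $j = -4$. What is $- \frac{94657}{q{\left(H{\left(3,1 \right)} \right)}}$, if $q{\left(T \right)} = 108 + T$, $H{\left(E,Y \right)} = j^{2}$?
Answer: $- \frac{94657}{124} \approx -763.36$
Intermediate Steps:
$H{\left(E,Y \right)} = 16$ ($H{\left(E,Y \right)} = \left(-4\right)^{2} = 16$)
$- \frac{94657}{q{\left(H{\left(3,1 \right)} \right)}} = - \frac{94657}{108 + 16} = - \frac{94657}{124}$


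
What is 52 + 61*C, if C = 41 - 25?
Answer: 1028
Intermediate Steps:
C = 16
52 + 61*C = 52 + 61*16 = 52 + 976 = 1028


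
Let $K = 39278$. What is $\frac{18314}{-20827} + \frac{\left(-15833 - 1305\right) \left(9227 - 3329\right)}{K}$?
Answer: $- \frac{25681840420}{9976133} \approx -2574.3$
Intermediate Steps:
$\frac{18314}{-20827} + \frac{\left(-15833 - 1305\right) \left(9227 - 3329\right)}{K} = \frac{18314}{-20827} + \frac{\left(-15833 - 1305\right) \left(9227 - 3329\right)}{39278} = 18314 \left(- \frac{1}{20827}\right) + \left(-17138\right) 5898 \cdot \frac{1}{39278} = - \frac{18314}{20827} - \frac{1232682}{479} = - \frac{25681840420}{9976133}$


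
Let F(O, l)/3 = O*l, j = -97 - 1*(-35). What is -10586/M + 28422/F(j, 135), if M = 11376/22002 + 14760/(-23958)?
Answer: 36037982346217/337146390 ≈ 1.0689e+5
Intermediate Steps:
j = -62 (j = -97 + 35 = -62)
M = -483364/4880777 (M = 11376*(1/22002) + 14760*(-1/23958) = 1896/3667 - 820/1331 = -483364/4880777 ≈ -0.099034)
F(O, l) = 3*O*l (F(O, l) = 3*(O*l) = 3*O*l)
-10586/M + 28422/F(j, 135) = -10586/(-483364/4880777) + 28422/((3*(-62)*135)) = -10586*(-4880777/483364) + 28422/(-25110) = 25833952661/241682 + 28422*(-1/25110) = 25833952661/241682 - 1579/1395 = 36037982346217/337146390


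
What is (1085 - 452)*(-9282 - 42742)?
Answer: -32931192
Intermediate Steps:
(1085 - 452)*(-9282 - 42742) = 633*(-52024) = -32931192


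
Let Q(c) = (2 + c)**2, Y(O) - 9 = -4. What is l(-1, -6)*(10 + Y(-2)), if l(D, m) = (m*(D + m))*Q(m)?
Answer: 10080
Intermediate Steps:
Y(O) = 5 (Y(O) = 9 - 4 = 5)
l(D, m) = m*(2 + m)**2*(D + m) (l(D, m) = (m*(D + m))*(2 + m)**2 = m*(2 + m)**2*(D + m))
l(-1, -6)*(10 + Y(-2)) = (-6*(2 - 6)**2*(-1 - 6))*(10 + 5) = -6*(-4)**2*(-7)*15 = -6*16*(-7)*15 = 672*15 = 10080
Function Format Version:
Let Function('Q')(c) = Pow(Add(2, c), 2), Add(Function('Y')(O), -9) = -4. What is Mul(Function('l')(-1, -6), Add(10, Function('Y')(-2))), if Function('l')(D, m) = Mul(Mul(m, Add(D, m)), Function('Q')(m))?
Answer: 10080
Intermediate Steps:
Function('Y')(O) = 5 (Function('Y')(O) = Add(9, -4) = 5)
Function('l')(D, m) = Mul(m, Pow(Add(2, m), 2), Add(D, m)) (Function('l')(D, m) = Mul(Mul(m, Add(D, m)), Pow(Add(2, m), 2)) = Mul(m, Pow(Add(2, m), 2), Add(D, m)))
Mul(Function('l')(-1, -6), Add(10, Function('Y')(-2))) = Mul(Mul(-6, Pow(Add(2, -6), 2), Add(-1, -6)), Add(10, 5)) = Mul(Mul(-6, Pow(-4, 2), -7), 15) = Mul(Mul(-6, 16, -7), 15) = Mul(672, 15) = 10080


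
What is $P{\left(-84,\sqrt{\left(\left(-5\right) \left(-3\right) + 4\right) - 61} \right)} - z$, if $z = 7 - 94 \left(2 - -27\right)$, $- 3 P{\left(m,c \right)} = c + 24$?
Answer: $2711 - \frac{i \sqrt{42}}{3} \approx 2711.0 - 2.1602 i$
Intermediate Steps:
$P{\left(m,c \right)} = -8 - \frac{c}{3}$ ($P{\left(m,c \right)} = - \frac{c + 24}{3} = - \frac{24 + c}{3} = -8 - \frac{c}{3}$)
$z = -2719$ ($z = 7 - 94 \left(2 + 27\right) = 7 - 2726 = -2719$)
$P{\left(-84,\sqrt{\left(\left(-5\right) \left(-3\right) + 4\right) - 61} \right)} - z = \left(-8 - \frac{\sqrt{\left(\left(-5\right) \left(-3\right) + 4\right) - 61}}{3}\right) - -2719 = \left(-8 - \frac{\sqrt{\left(15 + 4\right) - 61}}{3}\right) + 2719 = \left(-8 - \frac{\sqrt{19 - 61}}{3}\right) + 2719 = \left(-8 - \frac{\sqrt{-42}}{3}\right) + 2719 = \left(-8 - \frac{i \sqrt{42}}{3}\right) + 2719 = 2711 - \frac{i \sqrt{42}}{3}$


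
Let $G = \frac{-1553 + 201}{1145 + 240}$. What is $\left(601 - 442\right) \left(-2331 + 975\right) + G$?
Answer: $- \frac{298612892}{1385} \approx -2.1561 \cdot 10^{5}$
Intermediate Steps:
$G = - \frac{1352}{1385} \approx -0.97617$
$\left(601 - 442\right) \left(-2331 + 975\right) + G = \left(601 - 442\right) \left(-2331 + 975\right) - \frac{1352}{1385} = 159 \left(-1356\right) - \frac{1352}{1385} = -215604 - \frac{1352}{1385} = - \frac{298612892}{1385}$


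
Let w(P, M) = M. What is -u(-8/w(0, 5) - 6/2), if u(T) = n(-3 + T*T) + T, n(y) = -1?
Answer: 28/5 ≈ 5.6000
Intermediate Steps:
u(T) = -1 + T
-u(-8/w(0, 5) - 6/2) = -(-1 + (-8/5 - 6/2)) = -(-1 + (-8*1/5 - 6*1/2)) = -(-1 + (-8/5 - 3)) = -(-1 - 23/5) = -1*(-28/5) = 28/5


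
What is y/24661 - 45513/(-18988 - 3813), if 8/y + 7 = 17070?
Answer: 126830759717/63539387093 ≈ 1.9961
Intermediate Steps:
y = 8/17063 (y = 8/(-7 + 17070) = 8/17063 ≈ 0.00046885)
y/24661 - 45513/(-18988 - 3813) = (8/17063)/24661 - 45513/(-18988 - 3813) = (8/17063)*(1/24661) - 45513/(-22801) = 8/420790643 - 45513*(-1/22801) = 8/420790643 + 45513/22801 = 126830759717/63539387093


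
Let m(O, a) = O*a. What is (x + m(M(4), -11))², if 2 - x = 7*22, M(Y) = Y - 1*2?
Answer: 30276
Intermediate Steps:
M(Y) = -2 + Y (M(Y) = Y - 2 = -2 + Y)
x = -152 (x = 2 - 7*22 = 2 - 1*154 = 2 - 154 = -152)
(x + m(M(4), -11))² = (-152 + (-2 + 4)*(-11))² = (-152 + 2*(-11))² = (-152 - 22)² = (-174)² = 30276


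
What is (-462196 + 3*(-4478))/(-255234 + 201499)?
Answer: 95126/10747 ≈ 8.8514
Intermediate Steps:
(-462196 + 3*(-4478))/(-255234 + 201499) = (-462196 - 13434)/(-53735) = -475630*(-1/53735) = 95126/10747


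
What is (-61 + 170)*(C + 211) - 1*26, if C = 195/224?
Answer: 5167207/224 ≈ 23068.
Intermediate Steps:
C = 195/224 (C = 195*(1/224) = 195/224 ≈ 0.87054)
(-61 + 170)*(C + 211) - 1*26 = (-61 + 170)*(195/224 + 211) - 1*26 = 109*(47459/224) - 26 = 5173031/224 - 26 = 5167207/224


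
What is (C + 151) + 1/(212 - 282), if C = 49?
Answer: 13999/70 ≈ 199.99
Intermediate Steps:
(C + 151) + 1/(212 - 282) = (49 + 151) + 1/(212 - 282) = 200 + 1/(-70) = 200 - 1/70 = 13999/70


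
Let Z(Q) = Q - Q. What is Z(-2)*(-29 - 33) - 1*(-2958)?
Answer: 2958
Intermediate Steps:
Z(Q) = 0
Z(-2)*(-29 - 33) - 1*(-2958) = 0*(-29 - 33) - 1*(-2958) = 0*(-62) + 2958 = 0 + 2958 = 2958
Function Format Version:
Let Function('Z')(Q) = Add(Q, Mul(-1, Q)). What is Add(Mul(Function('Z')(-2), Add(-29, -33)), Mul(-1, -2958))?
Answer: 2958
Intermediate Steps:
Function('Z')(Q) = 0
Add(Mul(Function('Z')(-2), Add(-29, -33)), Mul(-1, -2958)) = Add(Mul(0, Add(-29, -33)), Mul(-1, -2958)) = Add(Mul(0, -62), 2958) = Add(0, 2958) = 2958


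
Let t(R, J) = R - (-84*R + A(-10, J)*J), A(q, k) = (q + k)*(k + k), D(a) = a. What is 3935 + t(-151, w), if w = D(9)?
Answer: -8738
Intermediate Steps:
w = 9
A(q, k) = 2*k*(k + q) (A(q, k) = (k + q)*(2*k) = 2*k*(k + q))
t(R, J) = 85*R - 2*J**2*(-10 + J) (t(R, J) = R - (-84*R + (2*J*(J - 10))*J) = R - (-84*R + (2*J*(-10 + J))*J) = R - (-84*R + 2*J**2*(-10 + J)) = R + (84*R - 2*J**2*(-10 + J)) = 85*R - 2*J**2*(-10 + J))
3935 + t(-151, w) = 3935 + (85*(-151) + 2*9**2*(10 - 1*9)) = 3935 + (-12835 + 2*81*(10 - 9)) = 3935 + (-12835 + 2*81*1) = 3935 + (-12835 + 162) = 3935 - 12673 = -8738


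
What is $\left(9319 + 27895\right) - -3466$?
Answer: $40680$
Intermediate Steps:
$\left(9319 + 27895\right) - -3466 = 37214 + 3466 = 40680$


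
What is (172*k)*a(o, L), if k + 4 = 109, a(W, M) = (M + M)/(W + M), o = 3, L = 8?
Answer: 288960/11 ≈ 26269.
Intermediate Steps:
a(W, M) = 2*M/(M + W) (a(W, M) = (2*M)/(M + W) = 2*M/(M + W))
k = 105 (k = -4 + 109 = 105)
(172*k)*a(o, L) = (172*105)*(2*8/(8 + 3)) = 18060*(2*8/11) = 18060*(2*8*(1/11)) = 18060*(16/11) = 288960/11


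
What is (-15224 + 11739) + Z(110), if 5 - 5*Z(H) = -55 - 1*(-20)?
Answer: -3477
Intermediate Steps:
Z(H) = 8 (Z(H) = 1 - (-55 - 1*(-20))/5 = 1 - (-55 + 20)/5 = 1 - ⅕*(-35) = 1 + 7 = 8)
(-15224 + 11739) + Z(110) = (-15224 + 11739) + 8 = -3485 + 8 = -3477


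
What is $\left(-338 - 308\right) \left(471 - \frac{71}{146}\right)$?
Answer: $- \frac{22188485}{73} \approx -3.0395 \cdot 10^{5}$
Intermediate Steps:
$\left(-338 - 308\right) \left(471 - \frac{71}{146}\right) = - 646 \left(471 - \frac{71}{146}\right) = \left(-646\right) \frac{68695}{146} = - \frac{22188485}{73}$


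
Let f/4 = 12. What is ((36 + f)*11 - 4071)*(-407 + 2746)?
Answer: -7360833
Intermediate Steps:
f = 48 (f = 4*12 = 48)
((36 + f)*11 - 4071)*(-407 + 2746) = ((36 + 48)*11 - 4071)*(-407 + 2746) = (84*11 - 4071)*2339 = (924 - 4071)*2339 = -3147*2339 = -7360833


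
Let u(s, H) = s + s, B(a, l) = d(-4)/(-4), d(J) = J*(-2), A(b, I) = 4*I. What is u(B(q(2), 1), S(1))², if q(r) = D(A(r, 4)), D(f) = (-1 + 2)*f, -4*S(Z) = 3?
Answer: 16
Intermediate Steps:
S(Z) = -¾ (S(Z) = -¼*3 = -¾)
D(f) = f (D(f) = 1*f = f)
q(r) = 16 (q(r) = 4*4 = 16)
d(J) = -2*J
B(a, l) = -2 (B(a, l) = -2*(-4)/(-4) = 8*(-¼) = -2)
u(s, H) = 2*s
u(B(q(2), 1), S(1))² = (2*(-2))² = (-4)² = 16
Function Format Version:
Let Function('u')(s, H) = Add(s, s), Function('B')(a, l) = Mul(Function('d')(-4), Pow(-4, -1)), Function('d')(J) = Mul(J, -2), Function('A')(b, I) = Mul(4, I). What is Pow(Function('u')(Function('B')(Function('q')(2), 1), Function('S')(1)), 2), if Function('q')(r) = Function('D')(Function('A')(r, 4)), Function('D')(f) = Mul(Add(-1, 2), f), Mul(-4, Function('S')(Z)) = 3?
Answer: 16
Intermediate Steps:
Function('S')(Z) = Rational(-3, 4) (Function('S')(Z) = Mul(Rational(-1, 4), 3) = Rational(-3, 4))
Function('D')(f) = f (Function('D')(f) = Mul(1, f) = f)
Function('q')(r) = 16 (Function('q')(r) = Mul(4, 4) = 16)
Function('d')(J) = Mul(-2, J)
Function('B')(a, l) = -2 (Function('B')(a, l) = Mul(Mul(-2, -4), Pow(-4, -1)) = Mul(8, Rational(-1, 4)) = -2)
Function('u')(s, H) = Mul(2, s)
Pow(Function('u')(Function('B')(Function('q')(2), 1), Function('S')(1)), 2) = Pow(Mul(2, -2), 2) = Pow(-4, 2) = 16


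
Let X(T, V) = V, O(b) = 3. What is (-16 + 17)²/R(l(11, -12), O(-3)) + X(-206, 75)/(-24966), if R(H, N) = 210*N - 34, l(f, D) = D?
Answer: -3289/2479956 ≈ -0.0013262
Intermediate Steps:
R(H, N) = -34 + 210*N
(-16 + 17)²/R(l(11, -12), O(-3)) + X(-206, 75)/(-24966) = (-16 + 17)²/(-34 + 210*3) + 75/(-24966) = 1²/(-34 + 630) + 75*(-1/24966) = 1/596 - 25/8322 = -3289/2479956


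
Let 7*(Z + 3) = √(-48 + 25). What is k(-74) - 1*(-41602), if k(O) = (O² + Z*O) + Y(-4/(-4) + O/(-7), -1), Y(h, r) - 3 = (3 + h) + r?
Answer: 331216/7 - 74*I*√23/7 ≈ 47317.0 - 50.699*I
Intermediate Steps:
Y(h, r) = 6 + h + r (Y(h, r) = 3 + ((3 + h) + r) = 3 + (3 + h + r) = 6 + h + r)
Z = -3 + I*√23/7 (Z = -3 + √(-48 + 25)/7 = -3 + √(-23)/7 = -3 + (I*√23)/7 = -3 + I*√23/7 ≈ -3.0 + 0.68512*I)
k(O) = 6 + O² - O/7 + O*(-3 + I*√23/7) (k(O) = (O² + (-3 + I*√23/7)*O) + (6 + (-4/(-4) + O/(-7)) - 1) = (O² + O*(-3 + I*√23/7)) + (6 + (-4*(-¼) + O*(-⅐)) - 1) = (O² + O*(-3 + I*√23/7)) + (6 + (1 - O/7) - 1) = (O² + O*(-3 + I*√23/7)) + (6 - O/7) = 6 + O² - O/7 + O*(-3 + I*√23/7))
k(-74) - 1*(-41602) = (6 + (-74)² - ⅐*(-74) - ⅐*(-74)*(21 - I*√23)) - 1*(-41602) = (6 + 5476 + 74/7 + (222 - 74*I*√23/7)) + 41602 = (40002/7 - 74*I*√23/7) + 41602 = 331216/7 - 74*I*√23/7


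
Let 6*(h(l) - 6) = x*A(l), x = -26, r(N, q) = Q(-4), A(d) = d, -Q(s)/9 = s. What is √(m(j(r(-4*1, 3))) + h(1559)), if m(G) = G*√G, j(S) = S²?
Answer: √359157/3 ≈ 199.77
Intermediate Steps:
Q(s) = -9*s
r(N, q) = 36 (r(N, q) = -9*(-4) = 36)
h(l) = 6 - 13*l/3 (h(l) = 6 + (-26*l)/6 = 6 - 13*l/3)
m(G) = G^(3/2)
√(m(j(r(-4*1, 3))) + h(1559)) = √((36²)^(3/2) + (6 - 13/3*1559)) = √(1296^(3/2) + (6 - 20267/3)) = √(46656 - 20249/3) = √(119719/3) = √359157/3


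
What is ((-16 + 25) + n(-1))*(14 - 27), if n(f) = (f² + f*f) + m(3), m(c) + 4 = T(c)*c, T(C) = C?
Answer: -208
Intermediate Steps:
m(c) = -4 + c² (m(c) = -4 + c*c = -4 + c²)
n(f) = 5 + 2*f² (n(f) = (f² + f*f) + (-4 + 3²) = (f² + f²) + (-4 + 9) = 2*f² + 5 = 5 + 2*f²)
((-16 + 25) + n(-1))*(14 - 27) = ((-16 + 25) + (5 + 2*(-1)²))*(14 - 27) = (9 + (5 + 2*1))*(-13) = (9 + (5 + 2))*(-13) = (9 + 7)*(-13) = 16*(-13) = -208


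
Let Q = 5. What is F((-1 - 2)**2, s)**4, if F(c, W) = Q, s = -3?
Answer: 625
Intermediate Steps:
F(c, W) = 5
F((-1 - 2)**2, s)**4 = 5**4 = 625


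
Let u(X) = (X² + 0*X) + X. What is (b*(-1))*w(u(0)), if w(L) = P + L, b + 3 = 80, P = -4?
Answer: 308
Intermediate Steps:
u(X) = X + X² (u(X) = (X² + 0) + X = X² + X = X + X²)
b = 77 (b = -3 + 80 = 77)
w(L) = -4 + L
(b*(-1))*w(u(0)) = (77*(-1))*(-4 + 0*(1 + 0)) = -77*(-4 + 0*1) = -77*(-4 + 0) = -77*(-4) = 308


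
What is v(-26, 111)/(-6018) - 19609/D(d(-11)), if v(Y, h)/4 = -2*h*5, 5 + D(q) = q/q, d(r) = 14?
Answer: 19670787/4012 ≈ 4903.0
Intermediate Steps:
D(q) = -4 (D(q) = -5 + q/q = -5 + 1 = -4)
v(Y, h) = -40*h (v(Y, h) = 4*(-2*h*5) = 4*(-10*h) = -40*h)
v(-26, 111)/(-6018) - 19609/D(d(-11)) = -40*111/(-6018) - 19609/(-4) = -4440*(-1/6018) - 19609*(-1/4) = 740/1003 + 19609/4 = 19670787/4012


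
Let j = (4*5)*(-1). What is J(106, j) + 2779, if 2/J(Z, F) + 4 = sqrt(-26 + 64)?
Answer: 30573/11 + sqrt(38)/11 ≈ 2779.9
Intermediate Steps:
j = -20 (j = 20*(-1) = -20)
J(Z, F) = 2/(-4 + sqrt(38)) (J(Z, F) = 2/(-4 + sqrt(-26 + 64)) = 2/(-4 + sqrt(38)))
J(106, j) + 2779 = (4/11 + sqrt(38)/11) + 2779 = 30573/11 + sqrt(38)/11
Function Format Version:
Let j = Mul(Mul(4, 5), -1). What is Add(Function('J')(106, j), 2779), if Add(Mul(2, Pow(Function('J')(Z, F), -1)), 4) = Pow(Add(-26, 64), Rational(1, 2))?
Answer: Add(Rational(30573, 11), Mul(Rational(1, 11), Pow(38, Rational(1, 2)))) ≈ 2779.9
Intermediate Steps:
j = -20 (j = Mul(20, -1) = -20)
Function('J')(Z, F) = Mul(2, Pow(Add(-4, Pow(38, Rational(1, 2))), -1)) (Function('J')(Z, F) = Mul(2, Pow(Add(-4, Pow(Add(-26, 64), Rational(1, 2))), -1)) = Mul(2, Pow(Add(-4, Pow(38, Rational(1, 2))), -1)))
Add(Function('J')(106, j), 2779) = Add(Add(Rational(4, 11), Mul(Rational(1, 11), Pow(38, Rational(1, 2)))), 2779) = Add(Rational(30573, 11), Mul(Rational(1, 11), Pow(38, Rational(1, 2))))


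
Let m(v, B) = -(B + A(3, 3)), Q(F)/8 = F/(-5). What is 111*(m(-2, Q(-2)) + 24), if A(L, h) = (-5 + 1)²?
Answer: 2664/5 ≈ 532.80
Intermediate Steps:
Q(F) = -8*F/5 (Q(F) = 8*(F/(-5)) = 8*(F*(-⅕)) = 8*(-F/5) = -8*F/5)
A(L, h) = 16 (A(L, h) = (-4)² = 16)
m(v, B) = -16 - B (m(v, B) = -(B + 16) = -(16 + B) = -16 - B)
111*(m(-2, Q(-2)) + 24) = 111*((-16 - (-8)*(-2)/5) + 24) = 111*((-16 - 1*16/5) + 24) = 111*((-16 - 16/5) + 24) = 111*(-96/5 + 24) = 111*(24/5) = 2664/5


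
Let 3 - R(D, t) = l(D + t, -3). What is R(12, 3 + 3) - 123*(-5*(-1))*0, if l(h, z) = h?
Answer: -15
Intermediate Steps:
R(D, t) = 3 - D - t (R(D, t) = 3 - (D + t) = 3 + (-D - t) = 3 - D - t)
R(12, 3 + 3) - 123*(-5*(-1))*0 = (3 - 1*12 - (3 + 3)) - 123*(-5*(-1))*0 = (3 - 12 - 1*6) - 615*0 = (3 - 12 - 6) - 123*0 = -15 + 0 = -15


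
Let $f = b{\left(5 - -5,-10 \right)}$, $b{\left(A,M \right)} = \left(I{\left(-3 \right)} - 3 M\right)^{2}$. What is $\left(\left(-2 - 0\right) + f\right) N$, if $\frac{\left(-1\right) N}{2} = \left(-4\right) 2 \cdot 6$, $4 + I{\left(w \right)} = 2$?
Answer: $75072$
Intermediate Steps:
$I{\left(w \right)} = -2$ ($I{\left(w \right)} = -4 + 2 = -2$)
$b{\left(A,M \right)} = \left(-2 - 3 M\right)^{2}$
$N = 96$ ($N = - 2 \left(-4\right) 2 \cdot 6 = - 2 \left(\left(-8\right) 6\right) = \left(-2\right) \left(-48\right) = 96$)
$f = 784$ ($f = \left(2 + 3 \left(-10\right)\right)^{2} = \left(2 - 30\right)^{2} = \left(-28\right)^{2} = 784$)
$\left(\left(-2 - 0\right) + f\right) N = \left(\left(-2 - 0\right) + 784\right) 96 = \left(\left(-2 + 0\right) + 784\right) 96 = \left(-2 + 784\right) 96 = 782 \cdot 96 = 75072$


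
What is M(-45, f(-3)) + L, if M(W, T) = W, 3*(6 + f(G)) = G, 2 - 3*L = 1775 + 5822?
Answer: -7730/3 ≈ -2576.7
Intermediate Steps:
L = -7595/3 (L = ⅔ - (1775 + 5822)/3 = ⅔ - ⅓*7597 = ⅔ - 7597/3 = -7595/3 ≈ -2531.7)
f(G) = -6 + G/3
M(-45, f(-3)) + L = -45 - 7595/3 = -7730/3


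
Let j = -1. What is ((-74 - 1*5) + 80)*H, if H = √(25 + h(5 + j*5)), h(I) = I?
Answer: 5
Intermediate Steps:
H = 5 (H = √(25 + (5 - 1*5)) = √(25 + (5 - 5)) = √(25 + 0) = √25 = 5)
((-74 - 1*5) + 80)*H = ((-74 - 1*5) + 80)*5 = ((-74 - 5) + 80)*5 = (-79 + 80)*5 = 1*5 = 5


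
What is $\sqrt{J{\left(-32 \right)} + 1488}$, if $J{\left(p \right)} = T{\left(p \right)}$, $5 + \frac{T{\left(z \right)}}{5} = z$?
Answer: $\sqrt{1303} \approx 36.097$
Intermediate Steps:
$T{\left(z \right)} = -25 + 5 z$
$J{\left(p \right)} = -25 + 5 p$
$\sqrt{J{\left(-32 \right)} + 1488} = \sqrt{\left(-25 + 5 \left(-32\right)\right) + 1488} = \sqrt{\left(-25 - 160\right) + 1488} = \sqrt{-185 + 1488} = \sqrt{1303}$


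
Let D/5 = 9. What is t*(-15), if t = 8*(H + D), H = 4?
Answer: -5880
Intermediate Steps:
D = 45 (D = 5*9 = 45)
t = 392 (t = 8*(4 + 45) = 8*49 = 392)
t*(-15) = 392*(-15) = -5880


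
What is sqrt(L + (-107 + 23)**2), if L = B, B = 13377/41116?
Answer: 7*sqrt(60861722583)/20558 ≈ 84.002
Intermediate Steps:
B = 13377/41116 (B = 13377*(1/41116) = 13377/41116 ≈ 0.32535)
L = 13377/41116 ≈ 0.32535
sqrt(L + (-107 + 23)**2) = sqrt(13377/41116 + (-107 + 23)**2) = sqrt(13377/41116 + (-84)**2) = sqrt(13377/41116 + 7056) = sqrt(290127873/41116) = 7*sqrt(60861722583)/20558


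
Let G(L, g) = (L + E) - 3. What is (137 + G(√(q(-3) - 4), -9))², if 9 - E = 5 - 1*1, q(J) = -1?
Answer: (139 + I*√5)² ≈ 19316.0 + 621.63*I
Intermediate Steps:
E = 5 (E = 9 - (5 - 1*1) = 9 - (5 - 1) = 9 - 1*4 = 9 - 4 = 5)
G(L, g) = 2 + L (G(L, g) = (L + 5) - 3 = (5 + L) - 3 = 2 + L)
(137 + G(√(q(-3) - 4), -9))² = (137 + (2 + √(-1 - 4)))² = (137 + (2 + √(-5)))² = (137 + (2 + I*√5))² = (139 + I*√5)²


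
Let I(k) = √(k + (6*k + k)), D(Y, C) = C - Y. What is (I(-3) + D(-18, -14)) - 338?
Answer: -334 + 2*I*√6 ≈ -334.0 + 4.899*I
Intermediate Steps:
I(k) = 2*√2*√k (I(k) = √(k + 7*k) = √(8*k) = 2*√2*√k)
(I(-3) + D(-18, -14)) - 338 = (2*√2*√(-3) + (-14 - 1*(-18))) - 338 = (2*√2*(I*√3) + (-14 + 18)) - 338 = (2*I*√6 + 4) - 338 = (4 + 2*I*√6) - 338 = -334 + 2*I*√6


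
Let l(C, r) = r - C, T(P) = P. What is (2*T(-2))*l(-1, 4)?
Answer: -20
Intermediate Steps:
(2*T(-2))*l(-1, 4) = (2*(-2))*(4 - 1*(-1)) = -4*(4 + 1) = -4*5 = -20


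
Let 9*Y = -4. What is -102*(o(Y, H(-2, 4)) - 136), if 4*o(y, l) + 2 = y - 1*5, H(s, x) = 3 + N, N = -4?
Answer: 84371/6 ≈ 14062.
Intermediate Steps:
Y = -4/9 (Y = (⅑)*(-4) = -4/9 ≈ -0.44444)
H(s, x) = -1 (H(s, x) = 3 - 4 = -1)
o(y, l) = -7/4 + y/4 (o(y, l) = -½ + (y - 1*5)/4 = -½ + (y - 5)/4 = -½ + (-5 + y)/4 = -½ + (-5/4 + y/4) = -7/4 + y/4)
-102*(o(Y, H(-2, 4)) - 136) = -102*((-7/4 + (¼)*(-4/9)) - 136) = -102*((-7/4 - ⅑) - 136) = -102*(-67/36 - 136) = -102*(-4963/36) = 84371/6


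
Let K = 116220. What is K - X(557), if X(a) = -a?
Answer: 116777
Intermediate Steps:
K - X(557) = 116220 - (-1)*557 = 116220 - 1*(-557) = 116220 + 557 = 116777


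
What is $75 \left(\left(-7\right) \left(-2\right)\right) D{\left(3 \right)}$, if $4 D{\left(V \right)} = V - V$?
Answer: $0$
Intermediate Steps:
$D{\left(V \right)} = 0$ ($D{\left(V \right)} = \frac{V - V}{4} = \frac{1}{4} \cdot 0 = 0$)
$75 \left(\left(-7\right) \left(-2\right)\right) D{\left(3 \right)} = 75 \left(\left(-7\right) \left(-2\right)\right) 0 = 75 \cdot 14 \cdot 0 = 1050 \cdot 0 = 0$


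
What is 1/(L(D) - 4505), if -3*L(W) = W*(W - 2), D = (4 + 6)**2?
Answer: -3/23315 ≈ -0.00012867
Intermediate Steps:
D = 100 (D = 10**2 = 100)
L(W) = -W*(-2 + W)/3 (L(W) = -W*(W - 2)/3 = -W*(-2 + W)/3)
1/(L(D) - 4505) = 1/((1/3)*100*(2 - 1*100) - 4505) = 1/((1/3)*100*(2 - 100) - 4505) = 1/((1/3)*100*(-98) - 4505) = 1/(-9800/3 - 4505) = 1/(-23315/3) = -3/23315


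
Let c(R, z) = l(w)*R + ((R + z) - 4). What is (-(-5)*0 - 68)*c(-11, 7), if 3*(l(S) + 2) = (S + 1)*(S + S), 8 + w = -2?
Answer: 43928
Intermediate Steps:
w = -10 (w = -8 - 2 = -10)
l(S) = -2 + 2*S*(1 + S)/3 (l(S) = -2 + ((S + 1)*(S + S))/3 = -2 + ((1 + S)*(2*S))/3 = -2 + (2*S*(1 + S))/3 = -2 + 2*S*(1 + S)/3)
c(R, z) = -4 + z + 59*R (c(R, z) = (-2 + (2/3)*(-10) + (2/3)*(-10)**2)*R + ((R + z) - 4) = (-2 - 20/3 + (2/3)*100)*R + (-4 + R + z) = (-2 - 20/3 + 200/3)*R + (-4 + R + z) = 58*R + (-4 + R + z) = -4 + z + 59*R)
(-(-5)*0 - 68)*c(-11, 7) = (-(-5)*0 - 68)*(-4 + 7 + 59*(-11)) = (-1*0 - 68)*(-4 + 7 - 649) = (0 - 68)*(-646) = -68*(-646) = 43928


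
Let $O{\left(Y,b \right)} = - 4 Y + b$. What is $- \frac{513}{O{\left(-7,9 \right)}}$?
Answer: $- \frac{513}{37} \approx -13.865$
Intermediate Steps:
$O{\left(Y,b \right)} = b - 4 Y$
$- \frac{513}{O{\left(-7,9 \right)}} = - \frac{513}{9 - -28} = - \frac{513}{9 + 28} = - \frac{513}{37}$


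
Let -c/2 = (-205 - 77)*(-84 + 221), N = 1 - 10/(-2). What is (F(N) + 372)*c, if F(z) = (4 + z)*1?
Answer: 29516376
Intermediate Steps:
N = 6 (N = 1 - 10*(-1)/2 = 1 - 1*(-5) = 1 + 5 = 6)
F(z) = 4 + z
c = 77268 (c = -2*(-205 - 77)*(-84 + 221) = -(-564)*137 = -2*(-38634) = 77268)
(F(N) + 372)*c = ((4 + 6) + 372)*77268 = (10 + 372)*77268 = 382*77268 = 29516376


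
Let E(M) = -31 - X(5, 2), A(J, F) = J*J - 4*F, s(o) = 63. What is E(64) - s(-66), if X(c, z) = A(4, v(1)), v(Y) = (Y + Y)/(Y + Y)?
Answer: -106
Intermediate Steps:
v(Y) = 1 (v(Y) = (2*Y)/((2*Y)) = (2*Y)*(1/(2*Y)) = 1)
A(J, F) = J² - 4*F
X(c, z) = 12 (X(c, z) = 4² - 4*1 = 16 - 4 = 12)
E(M) = -43 (E(M) = -31 - 1*12 = -31 - 12 = -43)
E(64) - s(-66) = -43 - 1*63 = -43 - 63 = -106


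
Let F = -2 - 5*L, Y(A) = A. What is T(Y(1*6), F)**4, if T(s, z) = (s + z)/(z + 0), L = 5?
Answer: 2401/6561 ≈ 0.36595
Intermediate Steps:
F = -27 (F = -2 - 5*5 = -2 - 25 = -27)
T(s, z) = (s + z)/z
T(Y(1*6), F)**4 = ((1*6 - 27)/(-27))**4 = (-(6 - 27)/27)**4 = (-1/27*(-21))**4 = (7/9)**4 = 2401/6561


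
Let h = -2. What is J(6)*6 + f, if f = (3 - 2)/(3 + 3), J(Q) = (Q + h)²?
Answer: 577/6 ≈ 96.167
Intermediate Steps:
J(Q) = (-2 + Q)² (J(Q) = (Q - 2)² = (-2 + Q)²)
f = ⅙ (f = 1/6 = 1*(⅙) = ⅙ ≈ 0.16667)
J(6)*6 + f = (-2 + 6)²*6 + ⅙ = 4²*6 + ⅙ = 16*6 + ⅙ = 96 + ⅙ = 577/6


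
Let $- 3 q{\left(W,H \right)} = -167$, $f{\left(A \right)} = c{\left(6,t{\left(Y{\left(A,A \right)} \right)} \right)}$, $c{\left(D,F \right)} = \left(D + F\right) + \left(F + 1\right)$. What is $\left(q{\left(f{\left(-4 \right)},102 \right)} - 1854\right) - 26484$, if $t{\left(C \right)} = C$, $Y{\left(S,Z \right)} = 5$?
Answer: $- \frac{84847}{3} \approx -28282.0$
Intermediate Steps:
$c{\left(D,F \right)} = 1 + D + 2 F$ ($c{\left(D,F \right)} = \left(D + F\right) + \left(1 + F\right) = 1 + D + 2 F$)
$f{\left(A \right)} = 17$ ($f{\left(A \right)} = 1 + 6 + 2 \cdot 5 = 1 + 6 + 10 = 17$)
$q{\left(W,H \right)} = \frac{167}{3}$ ($q{\left(W,H \right)} = \left(- \frac{1}{3}\right) \left(-167\right) = \frac{167}{3}$)
$\left(q{\left(f{\left(-4 \right)},102 \right)} - 1854\right) - 26484 = \left(\frac{167}{3} - 1854\right) - 26484 = - \frac{5395}{3} - 26484 = - \frac{84847}{3}$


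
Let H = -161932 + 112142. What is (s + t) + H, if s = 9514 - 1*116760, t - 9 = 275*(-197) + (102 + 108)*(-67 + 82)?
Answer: -208052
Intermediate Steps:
H = -49790
t = -51016 (t = 9 + (275*(-197) + (102 + 108)*(-67 + 82)) = 9 + (-54175 + 210*15) = 9 + (-54175 + 3150) = 9 - 51025 = -51016)
s = -107246 (s = 9514 - 116760 = -107246)
(s + t) + H = (-107246 - 51016) - 49790 = -158262 - 49790 = -208052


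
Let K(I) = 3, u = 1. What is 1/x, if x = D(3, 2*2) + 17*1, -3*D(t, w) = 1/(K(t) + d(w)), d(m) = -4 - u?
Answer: 6/103 ≈ 0.058252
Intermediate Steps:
d(m) = -5 (d(m) = -4 - 1*1 = -4 - 1 = -5)
D(t, w) = ⅙ (D(t, w) = -1/(3*(3 - 5)) = -⅓/(-2) = -⅓*(-½) = ⅙)
x = 103/6 (x = ⅙ + 17*1 = ⅙ + 17 = 103/6 ≈ 17.167)
1/x = 1/(103/6) = 6/103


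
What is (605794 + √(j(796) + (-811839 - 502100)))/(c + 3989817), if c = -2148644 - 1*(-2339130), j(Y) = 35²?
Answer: 605794/4180303 + I*√1312714/4180303 ≈ 0.14492 + 0.00027408*I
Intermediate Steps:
j(Y) = 1225
c = 190486 (c = -2148644 + 2339130 = 190486)
(605794 + √(j(796) + (-811839 - 502100)))/(c + 3989817) = (605794 + √(1225 + (-811839 - 502100)))/(190486 + 3989817) = (605794 + √(1225 - 1313939))/4180303 = (605794 + √(-1312714))*(1/4180303) = (605794 + I*√1312714)*(1/4180303) = 605794/4180303 + I*√1312714/4180303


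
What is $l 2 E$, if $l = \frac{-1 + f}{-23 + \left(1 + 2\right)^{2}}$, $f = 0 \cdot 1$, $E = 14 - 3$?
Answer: $\frac{11}{7} \approx 1.5714$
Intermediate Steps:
$E = 11$ ($E = 14 - 3 = 11$)
$f = 0$
$l = \frac{1}{14}$ ($l = \frac{-1 + 0}{-23 + \left(1 + 2\right)^{2}} = - \frac{1}{-23 + 3^{2}} = - \frac{1}{-23 + 9} = - \frac{1}{-14} = \left(-1\right) \left(- \frac{1}{14}\right) = \frac{1}{14} \approx 0.071429$)
$l 2 E = \frac{1}{14} \cdot 2 \cdot 11 = \frac{1}{7} \cdot 11 = \frac{11}{7}$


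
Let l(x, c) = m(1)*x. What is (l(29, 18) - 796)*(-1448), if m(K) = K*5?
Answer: 942648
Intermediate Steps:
m(K) = 5*K
l(x, c) = 5*x (l(x, c) = (5*1)*x = 5*x)
(l(29, 18) - 796)*(-1448) = (5*29 - 796)*(-1448) = (145 - 796)*(-1448) = -651*(-1448) = 942648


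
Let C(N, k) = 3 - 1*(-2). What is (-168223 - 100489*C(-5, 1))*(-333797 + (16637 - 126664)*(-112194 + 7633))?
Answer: -7715498369665800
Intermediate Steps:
C(N, k) = 5 (C(N, k) = 3 + 2 = 5)
(-168223 - 100489*C(-5, 1))*(-333797 + (16637 - 126664)*(-112194 + 7633)) = (-168223 - 100489*5)*(-333797 + (16637 - 126664)*(-112194 + 7633)) = (-168223 - 502445)*(-333797 - 110027*(-104561)) = -670668*(-333797 + 11504533147) = -670668*11504199350 = -7715498369665800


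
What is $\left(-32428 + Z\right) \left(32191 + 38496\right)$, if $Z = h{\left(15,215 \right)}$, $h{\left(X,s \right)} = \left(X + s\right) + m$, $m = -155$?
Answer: $-2286936511$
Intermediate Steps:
$h{\left(X,s \right)} = -155 + X + s$ ($h{\left(X,s \right)} = \left(X + s\right) - 155 = -155 + X + s$)
$Z = 75$ ($Z = -155 + 15 + 215 = 75$)
$\left(-32428 + Z\right) \left(32191 + 38496\right) = \left(-32428 + 75\right) \left(32191 + 38496\right) = \left(-32353\right) 70687 = -2286936511$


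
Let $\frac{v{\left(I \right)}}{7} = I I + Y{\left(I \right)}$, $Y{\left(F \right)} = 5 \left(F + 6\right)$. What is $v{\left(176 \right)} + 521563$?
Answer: $744765$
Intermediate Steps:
$Y{\left(F \right)} = 30 + 5 F$ ($Y{\left(F \right)} = 5 \left(6 + F\right) = 30 + 5 F$)
$v{\left(I \right)} = 210 + 7 I^{2} + 35 I$ ($v{\left(I \right)} = 7 \left(I I + \left(30 + 5 I\right)\right) = 7 \left(I^{2} + \left(30 + 5 I\right)\right) = 7 \left(30 + I^{2} + 5 I\right) = 210 + 7 I^{2} + 35 I$)
$v{\left(176 \right)} + 521563 = \left(210 + 7 \cdot 176^{2} + 35 \cdot 176\right) + 521563 = \left(210 + 7 \cdot 30976 + 6160\right) + 521563 = \left(210 + 216832 + 6160\right) + 521563 = 223202 + 521563 = 744765$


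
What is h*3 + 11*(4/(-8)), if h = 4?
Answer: 13/2 ≈ 6.5000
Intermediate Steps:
h*3 + 11*(4/(-8)) = 4*3 + 11*(4/(-8)) = 12 + 11*(4*(-⅛)) = 12 + 11*(-½) = 12 - 11/2 = 13/2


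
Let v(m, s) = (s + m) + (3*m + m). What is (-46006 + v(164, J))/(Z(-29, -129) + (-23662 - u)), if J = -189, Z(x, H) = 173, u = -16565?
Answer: 15125/2308 ≈ 6.5533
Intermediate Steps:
v(m, s) = s + 5*m (v(m, s) = (m + s) + 4*m = s + 5*m)
(-46006 + v(164, J))/(Z(-29, -129) + (-23662 - u)) = (-46006 + (-189 + 5*164))/(173 + (-23662 - 1*(-16565))) = (-46006 + (-189 + 820))/(173 + (-23662 + 16565)) = (-46006 + 631)/(173 - 7097) = -45375/(-6924) = -45375*(-1/6924) = 15125/2308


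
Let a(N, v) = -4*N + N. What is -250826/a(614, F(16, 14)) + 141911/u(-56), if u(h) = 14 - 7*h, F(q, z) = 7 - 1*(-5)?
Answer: 25945387/53418 ≈ 485.71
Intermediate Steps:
F(q, z) = 12 (F(q, z) = 7 + 5 = 12)
a(N, v) = -3*N
-250826/a(614, F(16, 14)) + 141911/u(-56) = -250826/((-3*614)) + 141911/(14 - 7*(-56)) = -250826/(-1842) + 141911/(14 + 392) = -250826*(-1/1842) + 141911/406 = 125413/921 + 141911*(1/406) = 125413/921 + 20273/58 = 25945387/53418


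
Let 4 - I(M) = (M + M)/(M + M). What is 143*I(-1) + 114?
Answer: 543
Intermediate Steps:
I(M) = 3 (I(M) = 4 - (M + M)/(M + M) = 4 - 2*M/(2*M) = 4 - 2*M*1/(2*M) = 4 - 1*1 = 4 - 1 = 3)
143*I(-1) + 114 = 143*3 + 114 = 429 + 114 = 543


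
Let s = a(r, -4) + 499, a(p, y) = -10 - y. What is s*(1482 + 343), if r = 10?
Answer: 899725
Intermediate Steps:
s = 493 (s = (-10 - 1*(-4)) + 499 = (-10 + 4) + 499 = -6 + 499 = 493)
s*(1482 + 343) = 493*(1482 + 343) = 493*1825 = 899725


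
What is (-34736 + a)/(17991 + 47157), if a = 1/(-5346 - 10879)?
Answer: -187863867/352342100 ≈ -0.53319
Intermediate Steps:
a = -1/16225 (a = 1/(-16225) = -1/16225 ≈ -6.1633e-5)
(-34736 + a)/(17991 + 47157) = (-34736 - 1/16225)/(17991 + 47157) = -563591601/16225/65148 = -563591601/16225*1/65148 = -187863867/352342100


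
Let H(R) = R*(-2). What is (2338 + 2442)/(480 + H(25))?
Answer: 478/43 ≈ 11.116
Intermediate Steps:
H(R) = -2*R
(2338 + 2442)/(480 + H(25)) = (2338 + 2442)/(480 - 2*25) = 4780/(480 - 50) = 4780/430 = 4780*(1/430) = 478/43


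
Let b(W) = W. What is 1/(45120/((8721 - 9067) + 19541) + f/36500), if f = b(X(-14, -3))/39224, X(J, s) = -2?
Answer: 2748102082000/6459722108161 ≈ 0.42542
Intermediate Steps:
f = -1/19612 (f = -2/39224 = -2*1/39224 = -1/19612 ≈ -5.0989e-5)
1/(45120/((8721 - 9067) + 19541) + f/36500) = 1/(45120/((8721 - 9067) + 19541) - 1/19612/36500) = 1/(45120/(-346 + 19541) - 1/19612*1/36500) = 1/(45120/19195 - 1/715838000) = 1/(45120*(1/19195) - 1/715838000) = 1/(9024/3839 - 1/715838000) = 1/(6459722108161/2748102082000) = 2748102082000/6459722108161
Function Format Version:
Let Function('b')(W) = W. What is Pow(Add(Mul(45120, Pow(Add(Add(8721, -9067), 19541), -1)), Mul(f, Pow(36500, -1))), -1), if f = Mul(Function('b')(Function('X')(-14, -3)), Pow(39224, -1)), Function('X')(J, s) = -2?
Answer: Rational(2748102082000, 6459722108161) ≈ 0.42542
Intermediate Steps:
f = Rational(-1, 19612) (f = Mul(-2, Pow(39224, -1)) = Mul(-2, Rational(1, 39224)) = Rational(-1, 19612) ≈ -5.0989e-5)
Pow(Add(Mul(45120, Pow(Add(Add(8721, -9067), 19541), -1)), Mul(f, Pow(36500, -1))), -1) = Pow(Add(Mul(45120, Pow(Add(Add(8721, -9067), 19541), -1)), Mul(Rational(-1, 19612), Pow(36500, -1))), -1) = Pow(Add(Mul(45120, Pow(Add(-346, 19541), -1)), Mul(Rational(-1, 19612), Rational(1, 36500))), -1) = Pow(Add(Mul(45120, Pow(19195, -1)), Rational(-1, 715838000)), -1) = Pow(Add(Mul(45120, Rational(1, 19195)), Rational(-1, 715838000)), -1) = Pow(Add(Rational(9024, 3839), Rational(-1, 715838000)), -1) = Pow(Rational(6459722108161, 2748102082000), -1) = Rational(2748102082000, 6459722108161)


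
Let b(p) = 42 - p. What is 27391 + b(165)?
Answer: 27268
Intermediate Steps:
27391 + b(165) = 27391 + (42 - 1*165) = 27391 + (42 - 165) = 27391 - 123 = 27268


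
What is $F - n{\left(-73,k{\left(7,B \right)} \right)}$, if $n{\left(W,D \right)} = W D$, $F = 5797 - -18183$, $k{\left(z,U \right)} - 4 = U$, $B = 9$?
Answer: $24929$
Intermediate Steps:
$k{\left(z,U \right)} = 4 + U$
$F = 23980$ ($F = 5797 + 18183 = 23980$)
$n{\left(W,D \right)} = D W$
$F - n{\left(-73,k{\left(7,B \right)} \right)} = 23980 - \left(4 + 9\right) \left(-73\right) = 23980 - 13 \left(-73\right) = 23980 - -949 = 23980 + 949 = 24929$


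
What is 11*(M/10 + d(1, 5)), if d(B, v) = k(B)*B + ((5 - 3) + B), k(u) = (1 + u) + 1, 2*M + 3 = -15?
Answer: 561/10 ≈ 56.100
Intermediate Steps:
M = -9 (M = -3/2 + (1/2)*(-15) = -3/2 - 15/2 = -9)
k(u) = 2 + u
d(B, v) = 2 + B + B*(2 + B) (d(B, v) = (2 + B)*B + ((5 - 3) + B) = B*(2 + B) + (2 + B) = 2 + B + B*(2 + B))
11*(M/10 + d(1, 5)) = 11*(-9/10 + (2 + 1 + 1*(2 + 1))) = 11*(-9*1/10 + (2 + 1 + 1*3)) = 11*(-9/10 + (2 + 1 + 3)) = 11*(-9/10 + 6) = 11*(51/10) = 561/10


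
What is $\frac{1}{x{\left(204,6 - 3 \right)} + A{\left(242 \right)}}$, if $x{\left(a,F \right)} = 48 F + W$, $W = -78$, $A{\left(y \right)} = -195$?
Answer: $- \frac{1}{129} \approx -0.0077519$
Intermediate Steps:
$x{\left(a,F \right)} = -78 + 48 F$ ($x{\left(a,F \right)} = 48 F - 78 = -78 + 48 F$)
$\frac{1}{x{\left(204,6 - 3 \right)} + A{\left(242 \right)}} = \frac{1}{\left(-78 + 48 \left(6 - 3\right)\right) - 195} = \frac{1}{\left(-78 + 48 \cdot 3\right) - 195} = \frac{1}{\left(-78 + 144\right) - 195} = \frac{1}{66 - 195} = \frac{1}{-129} = - \frac{1}{129}$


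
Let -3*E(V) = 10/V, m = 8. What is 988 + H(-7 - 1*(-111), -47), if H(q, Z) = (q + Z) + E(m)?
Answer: 12535/12 ≈ 1044.6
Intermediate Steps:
E(V) = -10/(3*V)
H(q, Z) = -5/12 + Z + q (H(q, Z) = (q + Z) - 10/3/8 = (Z + q) - 10/3*1/8 = (Z + q) - 5/12 = -5/12 + Z + q)
988 + H(-7 - 1*(-111), -47) = 988 + (-5/12 - 47 + (-7 - 1*(-111))) = 988 + (-5/12 - 47 + (-7 + 111)) = 988 + (-5/12 - 47 + 104) = 988 + 679/12 = 12535/12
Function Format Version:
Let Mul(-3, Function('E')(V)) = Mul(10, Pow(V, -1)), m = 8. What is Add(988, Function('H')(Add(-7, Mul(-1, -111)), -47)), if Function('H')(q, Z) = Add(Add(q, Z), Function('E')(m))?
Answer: Rational(12535, 12) ≈ 1044.6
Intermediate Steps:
Function('E')(V) = Mul(Rational(-10, 3), Pow(V, -1)) (Function('E')(V) = Mul(Rational(-1, 3), Mul(10, Pow(V, -1))) = Mul(Rational(-10, 3), Pow(V, -1)))
Function('H')(q, Z) = Add(Rational(-5, 12), Z, q) (Function('H')(q, Z) = Add(Add(q, Z), Mul(Rational(-10, 3), Pow(8, -1))) = Add(Add(Z, q), Mul(Rational(-10, 3), Rational(1, 8))) = Add(Add(Z, q), Rational(-5, 12)) = Add(Rational(-5, 12), Z, q))
Add(988, Function('H')(Add(-7, Mul(-1, -111)), -47)) = Add(988, Add(Rational(-5, 12), -47, Add(-7, Mul(-1, -111)))) = Add(988, Add(Rational(-5, 12), -47, Add(-7, 111))) = Add(988, Add(Rational(-5, 12), -47, 104)) = Add(988, Rational(679, 12)) = Rational(12535, 12)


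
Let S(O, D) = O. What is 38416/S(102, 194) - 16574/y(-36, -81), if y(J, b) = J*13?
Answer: 1639103/3978 ≈ 412.04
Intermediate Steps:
y(J, b) = 13*J
38416/S(102, 194) - 16574/y(-36, -81) = 38416/102 - 16574/(13*(-36)) = 38416*(1/102) - 16574/(-468) = 19208/51 - 16574*(-1/468) = 19208/51 + 8287/234 = 1639103/3978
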